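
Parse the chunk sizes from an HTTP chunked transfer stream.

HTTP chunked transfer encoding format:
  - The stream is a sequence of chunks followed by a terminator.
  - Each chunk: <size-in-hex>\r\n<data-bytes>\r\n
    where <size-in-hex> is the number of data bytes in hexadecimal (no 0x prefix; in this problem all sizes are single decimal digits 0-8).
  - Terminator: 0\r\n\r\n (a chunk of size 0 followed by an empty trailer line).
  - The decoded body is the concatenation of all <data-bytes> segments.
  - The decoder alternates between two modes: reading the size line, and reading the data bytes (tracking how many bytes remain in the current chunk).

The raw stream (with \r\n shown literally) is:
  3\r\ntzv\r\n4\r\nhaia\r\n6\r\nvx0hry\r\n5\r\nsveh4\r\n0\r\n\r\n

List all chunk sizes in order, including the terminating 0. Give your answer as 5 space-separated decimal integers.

Chunk 1: stream[0..1]='3' size=0x3=3, data at stream[3..6]='tzv' -> body[0..3], body so far='tzv'
Chunk 2: stream[8..9]='4' size=0x4=4, data at stream[11..15]='haia' -> body[3..7], body so far='tzvhaia'
Chunk 3: stream[17..18]='6' size=0x6=6, data at stream[20..26]='vx0hry' -> body[7..13], body so far='tzvhaiavx0hry'
Chunk 4: stream[28..29]='5' size=0x5=5, data at stream[31..36]='sveh4' -> body[13..18], body so far='tzvhaiavx0hrysveh4'
Chunk 5: stream[38..39]='0' size=0 (terminator). Final body='tzvhaiavx0hrysveh4' (18 bytes)

Answer: 3 4 6 5 0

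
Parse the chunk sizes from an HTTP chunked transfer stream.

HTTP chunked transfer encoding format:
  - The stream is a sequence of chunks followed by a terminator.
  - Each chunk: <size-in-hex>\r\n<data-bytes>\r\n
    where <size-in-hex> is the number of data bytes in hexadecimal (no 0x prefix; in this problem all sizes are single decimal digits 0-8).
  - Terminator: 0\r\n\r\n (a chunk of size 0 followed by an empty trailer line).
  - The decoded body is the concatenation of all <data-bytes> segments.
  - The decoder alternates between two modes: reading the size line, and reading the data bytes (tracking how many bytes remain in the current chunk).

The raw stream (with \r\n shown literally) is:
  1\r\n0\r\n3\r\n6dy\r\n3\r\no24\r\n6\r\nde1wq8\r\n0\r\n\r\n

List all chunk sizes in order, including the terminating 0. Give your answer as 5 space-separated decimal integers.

Chunk 1: stream[0..1]='1' size=0x1=1, data at stream[3..4]='0' -> body[0..1], body so far='0'
Chunk 2: stream[6..7]='3' size=0x3=3, data at stream[9..12]='6dy' -> body[1..4], body so far='06dy'
Chunk 3: stream[14..15]='3' size=0x3=3, data at stream[17..20]='o24' -> body[4..7], body so far='06dyo24'
Chunk 4: stream[22..23]='6' size=0x6=6, data at stream[25..31]='de1wq8' -> body[7..13], body so far='06dyo24de1wq8'
Chunk 5: stream[33..34]='0' size=0 (terminator). Final body='06dyo24de1wq8' (13 bytes)

Answer: 1 3 3 6 0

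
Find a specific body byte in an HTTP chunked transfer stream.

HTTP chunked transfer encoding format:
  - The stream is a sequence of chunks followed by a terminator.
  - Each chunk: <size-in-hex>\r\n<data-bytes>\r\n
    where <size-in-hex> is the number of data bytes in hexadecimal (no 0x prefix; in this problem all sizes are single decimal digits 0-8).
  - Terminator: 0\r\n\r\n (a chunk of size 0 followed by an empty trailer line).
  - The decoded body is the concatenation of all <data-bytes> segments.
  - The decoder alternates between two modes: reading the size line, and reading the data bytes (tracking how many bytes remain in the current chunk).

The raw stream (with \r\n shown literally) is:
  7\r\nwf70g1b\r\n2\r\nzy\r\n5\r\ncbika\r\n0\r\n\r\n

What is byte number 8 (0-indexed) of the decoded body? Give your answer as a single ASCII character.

Answer: y

Derivation:
Chunk 1: stream[0..1]='7' size=0x7=7, data at stream[3..10]='wf70g1b' -> body[0..7], body so far='wf70g1b'
Chunk 2: stream[12..13]='2' size=0x2=2, data at stream[15..17]='zy' -> body[7..9], body so far='wf70g1bzy'
Chunk 3: stream[19..20]='5' size=0x5=5, data at stream[22..27]='cbika' -> body[9..14], body so far='wf70g1bzycbika'
Chunk 4: stream[29..30]='0' size=0 (terminator). Final body='wf70g1bzycbika' (14 bytes)
Body byte 8 = 'y'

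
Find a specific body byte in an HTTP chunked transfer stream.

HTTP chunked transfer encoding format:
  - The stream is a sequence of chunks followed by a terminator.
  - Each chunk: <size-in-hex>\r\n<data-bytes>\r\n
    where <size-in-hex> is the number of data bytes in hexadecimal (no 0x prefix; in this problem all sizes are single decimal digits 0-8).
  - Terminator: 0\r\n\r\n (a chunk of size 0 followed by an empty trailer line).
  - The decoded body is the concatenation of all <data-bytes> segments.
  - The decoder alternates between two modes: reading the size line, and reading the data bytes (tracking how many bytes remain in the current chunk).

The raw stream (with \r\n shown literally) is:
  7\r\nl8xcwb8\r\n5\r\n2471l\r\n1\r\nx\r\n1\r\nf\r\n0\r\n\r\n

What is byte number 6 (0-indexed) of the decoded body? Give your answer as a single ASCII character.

Chunk 1: stream[0..1]='7' size=0x7=7, data at stream[3..10]='l8xcwb8' -> body[0..7], body so far='l8xcwb8'
Chunk 2: stream[12..13]='5' size=0x5=5, data at stream[15..20]='2471l' -> body[7..12], body so far='l8xcwb82471l'
Chunk 3: stream[22..23]='1' size=0x1=1, data at stream[25..26]='x' -> body[12..13], body so far='l8xcwb82471lx'
Chunk 4: stream[28..29]='1' size=0x1=1, data at stream[31..32]='f' -> body[13..14], body so far='l8xcwb82471lxf'
Chunk 5: stream[34..35]='0' size=0 (terminator). Final body='l8xcwb82471lxf' (14 bytes)
Body byte 6 = '8'

Answer: 8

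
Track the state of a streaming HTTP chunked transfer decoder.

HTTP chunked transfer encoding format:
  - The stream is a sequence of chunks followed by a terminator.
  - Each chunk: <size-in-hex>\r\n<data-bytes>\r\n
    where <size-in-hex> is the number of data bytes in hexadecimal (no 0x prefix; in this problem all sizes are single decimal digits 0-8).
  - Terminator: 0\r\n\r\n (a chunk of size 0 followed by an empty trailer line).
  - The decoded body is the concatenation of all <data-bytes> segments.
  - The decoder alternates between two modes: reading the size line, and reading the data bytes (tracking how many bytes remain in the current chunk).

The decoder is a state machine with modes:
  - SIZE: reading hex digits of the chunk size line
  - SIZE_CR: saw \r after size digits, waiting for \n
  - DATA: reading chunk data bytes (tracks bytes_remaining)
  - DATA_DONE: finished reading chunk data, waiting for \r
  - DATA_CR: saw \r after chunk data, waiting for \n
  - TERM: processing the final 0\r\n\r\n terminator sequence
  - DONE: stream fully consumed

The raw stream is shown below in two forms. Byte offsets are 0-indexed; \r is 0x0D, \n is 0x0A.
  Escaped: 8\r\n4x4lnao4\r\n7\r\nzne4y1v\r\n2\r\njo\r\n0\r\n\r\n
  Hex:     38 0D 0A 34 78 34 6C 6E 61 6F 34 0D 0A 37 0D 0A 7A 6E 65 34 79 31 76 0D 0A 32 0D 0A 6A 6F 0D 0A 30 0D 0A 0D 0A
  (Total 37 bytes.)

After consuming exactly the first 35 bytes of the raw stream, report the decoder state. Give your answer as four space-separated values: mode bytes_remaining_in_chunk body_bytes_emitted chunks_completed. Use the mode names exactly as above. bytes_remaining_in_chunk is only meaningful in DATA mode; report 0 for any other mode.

Answer: TERM 0 17 3

Derivation:
Byte 0 = '8': mode=SIZE remaining=0 emitted=0 chunks_done=0
Byte 1 = 0x0D: mode=SIZE_CR remaining=0 emitted=0 chunks_done=0
Byte 2 = 0x0A: mode=DATA remaining=8 emitted=0 chunks_done=0
Byte 3 = '4': mode=DATA remaining=7 emitted=1 chunks_done=0
Byte 4 = 'x': mode=DATA remaining=6 emitted=2 chunks_done=0
Byte 5 = '4': mode=DATA remaining=5 emitted=3 chunks_done=0
Byte 6 = 'l': mode=DATA remaining=4 emitted=4 chunks_done=0
Byte 7 = 'n': mode=DATA remaining=3 emitted=5 chunks_done=0
Byte 8 = 'a': mode=DATA remaining=2 emitted=6 chunks_done=0
Byte 9 = 'o': mode=DATA remaining=1 emitted=7 chunks_done=0
Byte 10 = '4': mode=DATA_DONE remaining=0 emitted=8 chunks_done=0
Byte 11 = 0x0D: mode=DATA_CR remaining=0 emitted=8 chunks_done=0
Byte 12 = 0x0A: mode=SIZE remaining=0 emitted=8 chunks_done=1
Byte 13 = '7': mode=SIZE remaining=0 emitted=8 chunks_done=1
Byte 14 = 0x0D: mode=SIZE_CR remaining=0 emitted=8 chunks_done=1
Byte 15 = 0x0A: mode=DATA remaining=7 emitted=8 chunks_done=1
Byte 16 = 'z': mode=DATA remaining=6 emitted=9 chunks_done=1
Byte 17 = 'n': mode=DATA remaining=5 emitted=10 chunks_done=1
Byte 18 = 'e': mode=DATA remaining=4 emitted=11 chunks_done=1
Byte 19 = '4': mode=DATA remaining=3 emitted=12 chunks_done=1
Byte 20 = 'y': mode=DATA remaining=2 emitted=13 chunks_done=1
Byte 21 = '1': mode=DATA remaining=1 emitted=14 chunks_done=1
Byte 22 = 'v': mode=DATA_DONE remaining=0 emitted=15 chunks_done=1
Byte 23 = 0x0D: mode=DATA_CR remaining=0 emitted=15 chunks_done=1
Byte 24 = 0x0A: mode=SIZE remaining=0 emitted=15 chunks_done=2
Byte 25 = '2': mode=SIZE remaining=0 emitted=15 chunks_done=2
Byte 26 = 0x0D: mode=SIZE_CR remaining=0 emitted=15 chunks_done=2
Byte 27 = 0x0A: mode=DATA remaining=2 emitted=15 chunks_done=2
Byte 28 = 'j': mode=DATA remaining=1 emitted=16 chunks_done=2
Byte 29 = 'o': mode=DATA_DONE remaining=0 emitted=17 chunks_done=2
Byte 30 = 0x0D: mode=DATA_CR remaining=0 emitted=17 chunks_done=2
Byte 31 = 0x0A: mode=SIZE remaining=0 emitted=17 chunks_done=3
Byte 32 = '0': mode=SIZE remaining=0 emitted=17 chunks_done=3
Byte 33 = 0x0D: mode=SIZE_CR remaining=0 emitted=17 chunks_done=3
Byte 34 = 0x0A: mode=TERM remaining=0 emitted=17 chunks_done=3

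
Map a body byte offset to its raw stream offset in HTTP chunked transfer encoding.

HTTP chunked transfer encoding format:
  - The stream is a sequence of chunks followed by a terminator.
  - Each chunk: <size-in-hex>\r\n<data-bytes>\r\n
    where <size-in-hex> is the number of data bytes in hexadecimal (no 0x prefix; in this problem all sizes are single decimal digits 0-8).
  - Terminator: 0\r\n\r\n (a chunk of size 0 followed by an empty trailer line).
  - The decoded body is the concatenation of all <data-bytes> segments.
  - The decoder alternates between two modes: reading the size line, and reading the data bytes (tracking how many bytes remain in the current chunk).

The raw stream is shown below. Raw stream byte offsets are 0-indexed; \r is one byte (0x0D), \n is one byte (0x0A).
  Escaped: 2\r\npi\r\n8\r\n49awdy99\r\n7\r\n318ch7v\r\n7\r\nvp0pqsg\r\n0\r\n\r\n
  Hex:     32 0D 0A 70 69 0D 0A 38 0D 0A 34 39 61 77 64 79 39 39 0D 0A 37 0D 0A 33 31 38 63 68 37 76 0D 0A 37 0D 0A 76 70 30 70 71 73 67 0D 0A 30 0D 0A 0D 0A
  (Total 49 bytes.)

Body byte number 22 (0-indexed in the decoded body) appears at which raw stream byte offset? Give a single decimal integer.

Answer: 40

Derivation:
Chunk 1: stream[0..1]='2' size=0x2=2, data at stream[3..5]='pi' -> body[0..2], body so far='pi'
Chunk 2: stream[7..8]='8' size=0x8=8, data at stream[10..18]='49awdy99' -> body[2..10], body so far='pi49awdy99'
Chunk 3: stream[20..21]='7' size=0x7=7, data at stream[23..30]='318ch7v' -> body[10..17], body so far='pi49awdy99318ch7v'
Chunk 4: stream[32..33]='7' size=0x7=7, data at stream[35..42]='vp0pqsg' -> body[17..24], body so far='pi49awdy99318ch7vvp0pqsg'
Chunk 5: stream[44..45]='0' size=0 (terminator). Final body='pi49awdy99318ch7vvp0pqsg' (24 bytes)
Body byte 22 at stream offset 40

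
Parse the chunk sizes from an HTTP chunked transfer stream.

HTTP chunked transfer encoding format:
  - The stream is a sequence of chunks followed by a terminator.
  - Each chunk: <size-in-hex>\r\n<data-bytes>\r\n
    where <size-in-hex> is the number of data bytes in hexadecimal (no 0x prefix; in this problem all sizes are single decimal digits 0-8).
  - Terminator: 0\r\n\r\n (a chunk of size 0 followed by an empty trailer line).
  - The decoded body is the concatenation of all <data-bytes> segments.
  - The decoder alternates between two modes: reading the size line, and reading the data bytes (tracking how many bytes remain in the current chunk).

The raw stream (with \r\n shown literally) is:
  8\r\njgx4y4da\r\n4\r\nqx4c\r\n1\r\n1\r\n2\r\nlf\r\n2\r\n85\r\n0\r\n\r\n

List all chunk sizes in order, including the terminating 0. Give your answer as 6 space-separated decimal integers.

Answer: 8 4 1 2 2 0

Derivation:
Chunk 1: stream[0..1]='8' size=0x8=8, data at stream[3..11]='jgx4y4da' -> body[0..8], body so far='jgx4y4da'
Chunk 2: stream[13..14]='4' size=0x4=4, data at stream[16..20]='qx4c' -> body[8..12], body so far='jgx4y4daqx4c'
Chunk 3: stream[22..23]='1' size=0x1=1, data at stream[25..26]='1' -> body[12..13], body so far='jgx4y4daqx4c1'
Chunk 4: stream[28..29]='2' size=0x2=2, data at stream[31..33]='lf' -> body[13..15], body so far='jgx4y4daqx4c1lf'
Chunk 5: stream[35..36]='2' size=0x2=2, data at stream[38..40]='85' -> body[15..17], body so far='jgx4y4daqx4c1lf85'
Chunk 6: stream[42..43]='0' size=0 (terminator). Final body='jgx4y4daqx4c1lf85' (17 bytes)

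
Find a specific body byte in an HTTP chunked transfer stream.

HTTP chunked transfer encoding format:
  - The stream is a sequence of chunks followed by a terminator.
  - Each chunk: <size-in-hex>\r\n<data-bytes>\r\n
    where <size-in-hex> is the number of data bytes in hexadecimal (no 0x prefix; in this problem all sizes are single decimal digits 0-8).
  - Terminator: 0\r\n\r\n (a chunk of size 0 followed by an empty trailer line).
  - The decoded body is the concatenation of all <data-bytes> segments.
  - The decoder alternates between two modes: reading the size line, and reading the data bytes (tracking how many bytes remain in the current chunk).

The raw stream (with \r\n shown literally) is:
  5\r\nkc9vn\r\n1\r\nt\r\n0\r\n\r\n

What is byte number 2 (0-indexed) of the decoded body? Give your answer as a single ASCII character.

Answer: 9

Derivation:
Chunk 1: stream[0..1]='5' size=0x5=5, data at stream[3..8]='kc9vn' -> body[0..5], body so far='kc9vn'
Chunk 2: stream[10..11]='1' size=0x1=1, data at stream[13..14]='t' -> body[5..6], body so far='kc9vnt'
Chunk 3: stream[16..17]='0' size=0 (terminator). Final body='kc9vnt' (6 bytes)
Body byte 2 = '9'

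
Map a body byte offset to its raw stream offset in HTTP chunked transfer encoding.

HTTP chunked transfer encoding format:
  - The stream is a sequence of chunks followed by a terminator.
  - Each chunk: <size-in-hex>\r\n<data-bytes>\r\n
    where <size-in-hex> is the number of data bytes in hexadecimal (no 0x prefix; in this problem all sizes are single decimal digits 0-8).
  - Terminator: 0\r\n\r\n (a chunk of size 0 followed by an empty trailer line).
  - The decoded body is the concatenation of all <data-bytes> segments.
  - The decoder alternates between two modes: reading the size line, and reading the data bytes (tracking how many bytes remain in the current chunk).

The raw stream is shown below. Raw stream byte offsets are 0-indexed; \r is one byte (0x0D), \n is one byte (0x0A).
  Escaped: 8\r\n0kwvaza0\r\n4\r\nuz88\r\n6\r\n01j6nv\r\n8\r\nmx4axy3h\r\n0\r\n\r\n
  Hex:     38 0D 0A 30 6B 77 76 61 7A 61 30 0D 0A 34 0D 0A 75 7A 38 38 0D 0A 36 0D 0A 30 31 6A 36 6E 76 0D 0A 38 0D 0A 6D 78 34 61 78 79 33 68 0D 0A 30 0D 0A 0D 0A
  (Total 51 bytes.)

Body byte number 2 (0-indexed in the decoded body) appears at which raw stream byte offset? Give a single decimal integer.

Chunk 1: stream[0..1]='8' size=0x8=8, data at stream[3..11]='0kwvaza0' -> body[0..8], body so far='0kwvaza0'
Chunk 2: stream[13..14]='4' size=0x4=4, data at stream[16..20]='uz88' -> body[8..12], body so far='0kwvaza0uz88'
Chunk 3: stream[22..23]='6' size=0x6=6, data at stream[25..31]='01j6nv' -> body[12..18], body so far='0kwvaza0uz8801j6nv'
Chunk 4: stream[33..34]='8' size=0x8=8, data at stream[36..44]='mx4axy3h' -> body[18..26], body so far='0kwvaza0uz8801j6nvmx4axy3h'
Chunk 5: stream[46..47]='0' size=0 (terminator). Final body='0kwvaza0uz8801j6nvmx4axy3h' (26 bytes)
Body byte 2 at stream offset 5

Answer: 5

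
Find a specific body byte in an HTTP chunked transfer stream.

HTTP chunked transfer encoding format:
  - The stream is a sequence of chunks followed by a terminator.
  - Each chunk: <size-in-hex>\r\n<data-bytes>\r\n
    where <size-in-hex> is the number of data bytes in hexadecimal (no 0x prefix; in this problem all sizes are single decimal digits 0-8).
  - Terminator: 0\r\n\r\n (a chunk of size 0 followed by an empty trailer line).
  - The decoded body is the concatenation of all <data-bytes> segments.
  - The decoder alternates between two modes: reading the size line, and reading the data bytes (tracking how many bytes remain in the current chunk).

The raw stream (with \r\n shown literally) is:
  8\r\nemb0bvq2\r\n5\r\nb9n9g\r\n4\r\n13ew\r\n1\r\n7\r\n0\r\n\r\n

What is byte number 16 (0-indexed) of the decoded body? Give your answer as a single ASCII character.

Chunk 1: stream[0..1]='8' size=0x8=8, data at stream[3..11]='emb0bvq2' -> body[0..8], body so far='emb0bvq2'
Chunk 2: stream[13..14]='5' size=0x5=5, data at stream[16..21]='b9n9g' -> body[8..13], body so far='emb0bvq2b9n9g'
Chunk 3: stream[23..24]='4' size=0x4=4, data at stream[26..30]='13ew' -> body[13..17], body so far='emb0bvq2b9n9g13ew'
Chunk 4: stream[32..33]='1' size=0x1=1, data at stream[35..36]='7' -> body[17..18], body so far='emb0bvq2b9n9g13ew7'
Chunk 5: stream[38..39]='0' size=0 (terminator). Final body='emb0bvq2b9n9g13ew7' (18 bytes)
Body byte 16 = 'w'

Answer: w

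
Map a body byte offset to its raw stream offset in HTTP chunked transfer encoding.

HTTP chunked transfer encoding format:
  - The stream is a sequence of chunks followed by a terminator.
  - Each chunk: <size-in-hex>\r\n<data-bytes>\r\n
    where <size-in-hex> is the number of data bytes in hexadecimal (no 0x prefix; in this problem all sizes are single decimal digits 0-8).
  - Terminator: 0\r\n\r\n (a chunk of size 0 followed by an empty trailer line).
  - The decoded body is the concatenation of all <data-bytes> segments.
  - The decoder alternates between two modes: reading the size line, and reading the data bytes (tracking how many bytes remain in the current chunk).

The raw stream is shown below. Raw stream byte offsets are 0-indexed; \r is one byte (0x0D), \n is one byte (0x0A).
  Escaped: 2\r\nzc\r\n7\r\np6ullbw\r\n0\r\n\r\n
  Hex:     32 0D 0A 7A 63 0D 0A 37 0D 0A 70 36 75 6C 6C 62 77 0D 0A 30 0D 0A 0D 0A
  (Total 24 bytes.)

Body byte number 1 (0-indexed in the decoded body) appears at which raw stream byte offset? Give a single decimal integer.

Chunk 1: stream[0..1]='2' size=0x2=2, data at stream[3..5]='zc' -> body[0..2], body so far='zc'
Chunk 2: stream[7..8]='7' size=0x7=7, data at stream[10..17]='p6ullbw' -> body[2..9], body so far='zcp6ullbw'
Chunk 3: stream[19..20]='0' size=0 (terminator). Final body='zcp6ullbw' (9 bytes)
Body byte 1 at stream offset 4

Answer: 4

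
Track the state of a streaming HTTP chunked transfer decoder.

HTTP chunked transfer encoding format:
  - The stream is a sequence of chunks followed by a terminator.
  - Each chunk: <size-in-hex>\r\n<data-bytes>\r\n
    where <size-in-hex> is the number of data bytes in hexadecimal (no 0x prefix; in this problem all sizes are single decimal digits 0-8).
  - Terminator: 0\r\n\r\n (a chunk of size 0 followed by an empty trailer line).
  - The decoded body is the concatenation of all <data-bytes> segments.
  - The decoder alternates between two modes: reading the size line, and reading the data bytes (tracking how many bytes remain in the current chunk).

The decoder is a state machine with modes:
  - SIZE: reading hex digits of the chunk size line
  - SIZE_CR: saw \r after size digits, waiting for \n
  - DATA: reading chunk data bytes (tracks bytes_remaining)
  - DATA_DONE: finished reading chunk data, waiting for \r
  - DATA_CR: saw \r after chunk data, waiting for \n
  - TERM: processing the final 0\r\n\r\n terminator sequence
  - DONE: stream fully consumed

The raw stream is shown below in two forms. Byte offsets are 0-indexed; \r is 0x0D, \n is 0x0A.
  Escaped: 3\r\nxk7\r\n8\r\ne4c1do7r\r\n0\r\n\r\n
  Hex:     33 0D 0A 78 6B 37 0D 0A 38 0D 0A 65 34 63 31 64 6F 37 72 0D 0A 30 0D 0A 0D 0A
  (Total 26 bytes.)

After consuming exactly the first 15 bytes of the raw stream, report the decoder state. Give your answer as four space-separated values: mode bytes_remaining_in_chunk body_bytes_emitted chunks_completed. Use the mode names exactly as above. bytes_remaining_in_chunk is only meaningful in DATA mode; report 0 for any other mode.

Byte 0 = '3': mode=SIZE remaining=0 emitted=0 chunks_done=0
Byte 1 = 0x0D: mode=SIZE_CR remaining=0 emitted=0 chunks_done=0
Byte 2 = 0x0A: mode=DATA remaining=3 emitted=0 chunks_done=0
Byte 3 = 'x': mode=DATA remaining=2 emitted=1 chunks_done=0
Byte 4 = 'k': mode=DATA remaining=1 emitted=2 chunks_done=0
Byte 5 = '7': mode=DATA_DONE remaining=0 emitted=3 chunks_done=0
Byte 6 = 0x0D: mode=DATA_CR remaining=0 emitted=3 chunks_done=0
Byte 7 = 0x0A: mode=SIZE remaining=0 emitted=3 chunks_done=1
Byte 8 = '8': mode=SIZE remaining=0 emitted=3 chunks_done=1
Byte 9 = 0x0D: mode=SIZE_CR remaining=0 emitted=3 chunks_done=1
Byte 10 = 0x0A: mode=DATA remaining=8 emitted=3 chunks_done=1
Byte 11 = 'e': mode=DATA remaining=7 emitted=4 chunks_done=1
Byte 12 = '4': mode=DATA remaining=6 emitted=5 chunks_done=1
Byte 13 = 'c': mode=DATA remaining=5 emitted=6 chunks_done=1
Byte 14 = '1': mode=DATA remaining=4 emitted=7 chunks_done=1

Answer: DATA 4 7 1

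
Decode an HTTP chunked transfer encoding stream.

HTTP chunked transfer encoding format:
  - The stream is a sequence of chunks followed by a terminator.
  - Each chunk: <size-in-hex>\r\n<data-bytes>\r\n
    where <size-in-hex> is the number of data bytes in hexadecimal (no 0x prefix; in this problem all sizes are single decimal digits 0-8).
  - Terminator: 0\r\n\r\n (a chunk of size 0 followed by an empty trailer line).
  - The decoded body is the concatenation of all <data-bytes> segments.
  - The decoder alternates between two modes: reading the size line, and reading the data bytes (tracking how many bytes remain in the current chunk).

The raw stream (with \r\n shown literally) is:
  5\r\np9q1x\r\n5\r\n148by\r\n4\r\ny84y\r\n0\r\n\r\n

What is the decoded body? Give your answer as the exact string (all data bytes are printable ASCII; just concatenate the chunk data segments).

Answer: p9q1x148byy84y

Derivation:
Chunk 1: stream[0..1]='5' size=0x5=5, data at stream[3..8]='p9q1x' -> body[0..5], body so far='p9q1x'
Chunk 2: stream[10..11]='5' size=0x5=5, data at stream[13..18]='148by' -> body[5..10], body so far='p9q1x148by'
Chunk 3: stream[20..21]='4' size=0x4=4, data at stream[23..27]='y84y' -> body[10..14], body so far='p9q1x148byy84y'
Chunk 4: stream[29..30]='0' size=0 (terminator). Final body='p9q1x148byy84y' (14 bytes)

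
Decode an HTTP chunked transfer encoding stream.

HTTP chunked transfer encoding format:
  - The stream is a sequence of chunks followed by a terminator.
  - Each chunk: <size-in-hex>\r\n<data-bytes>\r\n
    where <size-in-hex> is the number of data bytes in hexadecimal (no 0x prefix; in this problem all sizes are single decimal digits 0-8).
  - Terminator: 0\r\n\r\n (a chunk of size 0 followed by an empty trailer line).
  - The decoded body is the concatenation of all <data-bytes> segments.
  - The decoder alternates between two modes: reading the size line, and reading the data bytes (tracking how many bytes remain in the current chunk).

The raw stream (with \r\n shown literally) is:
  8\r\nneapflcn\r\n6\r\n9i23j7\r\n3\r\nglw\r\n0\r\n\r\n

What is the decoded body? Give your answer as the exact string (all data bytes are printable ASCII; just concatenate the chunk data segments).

Answer: neapflcn9i23j7glw

Derivation:
Chunk 1: stream[0..1]='8' size=0x8=8, data at stream[3..11]='neapflcn' -> body[0..8], body so far='neapflcn'
Chunk 2: stream[13..14]='6' size=0x6=6, data at stream[16..22]='9i23j7' -> body[8..14], body so far='neapflcn9i23j7'
Chunk 3: stream[24..25]='3' size=0x3=3, data at stream[27..30]='glw' -> body[14..17], body so far='neapflcn9i23j7glw'
Chunk 4: stream[32..33]='0' size=0 (terminator). Final body='neapflcn9i23j7glw' (17 bytes)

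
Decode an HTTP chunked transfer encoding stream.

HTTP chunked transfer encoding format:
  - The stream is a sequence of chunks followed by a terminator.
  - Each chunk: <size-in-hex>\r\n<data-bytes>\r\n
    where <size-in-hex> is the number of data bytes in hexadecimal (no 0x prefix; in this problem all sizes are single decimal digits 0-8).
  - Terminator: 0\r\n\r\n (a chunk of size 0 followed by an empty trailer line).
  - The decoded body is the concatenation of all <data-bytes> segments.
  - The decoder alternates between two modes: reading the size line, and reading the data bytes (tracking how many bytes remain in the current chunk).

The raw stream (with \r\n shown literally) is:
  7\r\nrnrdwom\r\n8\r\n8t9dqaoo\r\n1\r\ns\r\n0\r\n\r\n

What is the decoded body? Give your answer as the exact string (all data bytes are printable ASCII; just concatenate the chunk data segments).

Answer: rnrdwom8t9dqaoos

Derivation:
Chunk 1: stream[0..1]='7' size=0x7=7, data at stream[3..10]='rnrdwom' -> body[0..7], body so far='rnrdwom'
Chunk 2: stream[12..13]='8' size=0x8=8, data at stream[15..23]='8t9dqaoo' -> body[7..15], body so far='rnrdwom8t9dqaoo'
Chunk 3: stream[25..26]='1' size=0x1=1, data at stream[28..29]='s' -> body[15..16], body so far='rnrdwom8t9dqaoos'
Chunk 4: stream[31..32]='0' size=0 (terminator). Final body='rnrdwom8t9dqaoos' (16 bytes)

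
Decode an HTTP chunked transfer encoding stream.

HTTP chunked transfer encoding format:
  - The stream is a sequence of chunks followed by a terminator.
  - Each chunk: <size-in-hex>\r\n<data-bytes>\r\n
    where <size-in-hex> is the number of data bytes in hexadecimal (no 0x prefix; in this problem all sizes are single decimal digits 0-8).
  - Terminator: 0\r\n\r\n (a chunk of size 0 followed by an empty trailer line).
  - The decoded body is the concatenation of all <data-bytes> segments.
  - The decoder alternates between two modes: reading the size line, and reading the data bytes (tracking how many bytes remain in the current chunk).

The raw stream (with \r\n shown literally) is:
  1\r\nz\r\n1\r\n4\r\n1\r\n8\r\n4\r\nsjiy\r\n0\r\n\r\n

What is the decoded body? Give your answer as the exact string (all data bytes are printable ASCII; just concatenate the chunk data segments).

Chunk 1: stream[0..1]='1' size=0x1=1, data at stream[3..4]='z' -> body[0..1], body so far='z'
Chunk 2: stream[6..7]='1' size=0x1=1, data at stream[9..10]='4' -> body[1..2], body so far='z4'
Chunk 3: stream[12..13]='1' size=0x1=1, data at stream[15..16]='8' -> body[2..3], body so far='z48'
Chunk 4: stream[18..19]='4' size=0x4=4, data at stream[21..25]='sjiy' -> body[3..7], body so far='z48sjiy'
Chunk 5: stream[27..28]='0' size=0 (terminator). Final body='z48sjiy' (7 bytes)

Answer: z48sjiy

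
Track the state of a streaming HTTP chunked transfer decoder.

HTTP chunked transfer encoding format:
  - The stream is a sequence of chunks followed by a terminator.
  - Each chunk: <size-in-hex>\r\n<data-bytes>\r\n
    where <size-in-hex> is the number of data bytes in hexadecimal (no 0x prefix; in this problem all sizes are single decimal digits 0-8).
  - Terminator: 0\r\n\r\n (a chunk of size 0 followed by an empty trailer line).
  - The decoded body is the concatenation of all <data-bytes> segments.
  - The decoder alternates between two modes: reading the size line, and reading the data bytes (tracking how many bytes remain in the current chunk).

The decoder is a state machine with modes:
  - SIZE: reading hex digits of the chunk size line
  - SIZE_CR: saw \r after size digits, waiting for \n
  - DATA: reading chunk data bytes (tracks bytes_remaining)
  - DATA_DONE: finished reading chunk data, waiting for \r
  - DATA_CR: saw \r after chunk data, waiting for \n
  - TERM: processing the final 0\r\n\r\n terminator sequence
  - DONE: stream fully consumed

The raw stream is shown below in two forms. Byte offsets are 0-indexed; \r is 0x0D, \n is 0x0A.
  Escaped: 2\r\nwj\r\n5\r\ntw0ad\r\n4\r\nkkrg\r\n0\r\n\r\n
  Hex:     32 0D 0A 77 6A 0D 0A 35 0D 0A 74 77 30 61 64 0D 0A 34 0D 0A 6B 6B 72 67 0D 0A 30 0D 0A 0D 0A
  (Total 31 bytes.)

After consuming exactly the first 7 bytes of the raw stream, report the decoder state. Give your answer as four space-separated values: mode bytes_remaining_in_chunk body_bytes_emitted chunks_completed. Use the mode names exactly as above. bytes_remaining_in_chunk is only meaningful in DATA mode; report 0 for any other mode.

Answer: SIZE 0 2 1

Derivation:
Byte 0 = '2': mode=SIZE remaining=0 emitted=0 chunks_done=0
Byte 1 = 0x0D: mode=SIZE_CR remaining=0 emitted=0 chunks_done=0
Byte 2 = 0x0A: mode=DATA remaining=2 emitted=0 chunks_done=0
Byte 3 = 'w': mode=DATA remaining=1 emitted=1 chunks_done=0
Byte 4 = 'j': mode=DATA_DONE remaining=0 emitted=2 chunks_done=0
Byte 5 = 0x0D: mode=DATA_CR remaining=0 emitted=2 chunks_done=0
Byte 6 = 0x0A: mode=SIZE remaining=0 emitted=2 chunks_done=1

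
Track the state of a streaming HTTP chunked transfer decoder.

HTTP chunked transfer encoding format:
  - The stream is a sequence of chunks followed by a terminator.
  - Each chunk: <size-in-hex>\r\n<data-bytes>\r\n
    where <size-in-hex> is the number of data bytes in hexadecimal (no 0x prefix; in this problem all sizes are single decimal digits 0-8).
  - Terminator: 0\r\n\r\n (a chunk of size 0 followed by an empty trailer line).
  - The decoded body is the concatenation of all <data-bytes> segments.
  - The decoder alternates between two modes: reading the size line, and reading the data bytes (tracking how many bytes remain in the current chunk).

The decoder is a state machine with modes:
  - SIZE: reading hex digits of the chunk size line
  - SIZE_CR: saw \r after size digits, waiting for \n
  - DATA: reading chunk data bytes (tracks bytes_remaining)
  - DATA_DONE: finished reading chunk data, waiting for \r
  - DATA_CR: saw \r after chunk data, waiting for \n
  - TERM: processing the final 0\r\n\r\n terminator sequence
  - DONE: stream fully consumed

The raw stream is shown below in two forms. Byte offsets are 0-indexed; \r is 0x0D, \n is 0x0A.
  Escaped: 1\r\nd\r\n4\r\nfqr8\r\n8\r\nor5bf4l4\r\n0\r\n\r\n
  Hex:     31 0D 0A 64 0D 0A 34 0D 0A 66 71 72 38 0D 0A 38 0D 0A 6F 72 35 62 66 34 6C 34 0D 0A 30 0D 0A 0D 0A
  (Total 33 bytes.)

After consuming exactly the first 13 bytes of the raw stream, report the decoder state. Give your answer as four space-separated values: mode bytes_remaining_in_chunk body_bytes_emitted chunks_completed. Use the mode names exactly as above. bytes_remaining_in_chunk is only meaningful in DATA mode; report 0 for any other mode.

Answer: DATA_DONE 0 5 1

Derivation:
Byte 0 = '1': mode=SIZE remaining=0 emitted=0 chunks_done=0
Byte 1 = 0x0D: mode=SIZE_CR remaining=0 emitted=0 chunks_done=0
Byte 2 = 0x0A: mode=DATA remaining=1 emitted=0 chunks_done=0
Byte 3 = 'd': mode=DATA_DONE remaining=0 emitted=1 chunks_done=0
Byte 4 = 0x0D: mode=DATA_CR remaining=0 emitted=1 chunks_done=0
Byte 5 = 0x0A: mode=SIZE remaining=0 emitted=1 chunks_done=1
Byte 6 = '4': mode=SIZE remaining=0 emitted=1 chunks_done=1
Byte 7 = 0x0D: mode=SIZE_CR remaining=0 emitted=1 chunks_done=1
Byte 8 = 0x0A: mode=DATA remaining=4 emitted=1 chunks_done=1
Byte 9 = 'f': mode=DATA remaining=3 emitted=2 chunks_done=1
Byte 10 = 'q': mode=DATA remaining=2 emitted=3 chunks_done=1
Byte 11 = 'r': mode=DATA remaining=1 emitted=4 chunks_done=1
Byte 12 = '8': mode=DATA_DONE remaining=0 emitted=5 chunks_done=1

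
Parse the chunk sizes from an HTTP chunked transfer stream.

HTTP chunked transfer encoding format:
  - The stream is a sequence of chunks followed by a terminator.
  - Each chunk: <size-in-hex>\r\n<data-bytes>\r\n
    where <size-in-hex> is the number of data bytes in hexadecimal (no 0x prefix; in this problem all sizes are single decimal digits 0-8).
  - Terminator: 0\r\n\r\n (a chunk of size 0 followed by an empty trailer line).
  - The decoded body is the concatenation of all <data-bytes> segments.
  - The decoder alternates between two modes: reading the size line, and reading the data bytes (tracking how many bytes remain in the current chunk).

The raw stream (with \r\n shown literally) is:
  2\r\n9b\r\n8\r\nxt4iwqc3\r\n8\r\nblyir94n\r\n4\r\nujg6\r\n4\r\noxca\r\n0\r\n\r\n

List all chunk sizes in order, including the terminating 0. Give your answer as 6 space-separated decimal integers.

Chunk 1: stream[0..1]='2' size=0x2=2, data at stream[3..5]='9b' -> body[0..2], body so far='9b'
Chunk 2: stream[7..8]='8' size=0x8=8, data at stream[10..18]='xt4iwqc3' -> body[2..10], body so far='9bxt4iwqc3'
Chunk 3: stream[20..21]='8' size=0x8=8, data at stream[23..31]='blyir94n' -> body[10..18], body so far='9bxt4iwqc3blyir94n'
Chunk 4: stream[33..34]='4' size=0x4=4, data at stream[36..40]='ujg6' -> body[18..22], body so far='9bxt4iwqc3blyir94nujg6'
Chunk 5: stream[42..43]='4' size=0x4=4, data at stream[45..49]='oxca' -> body[22..26], body so far='9bxt4iwqc3blyir94nujg6oxca'
Chunk 6: stream[51..52]='0' size=0 (terminator). Final body='9bxt4iwqc3blyir94nujg6oxca' (26 bytes)

Answer: 2 8 8 4 4 0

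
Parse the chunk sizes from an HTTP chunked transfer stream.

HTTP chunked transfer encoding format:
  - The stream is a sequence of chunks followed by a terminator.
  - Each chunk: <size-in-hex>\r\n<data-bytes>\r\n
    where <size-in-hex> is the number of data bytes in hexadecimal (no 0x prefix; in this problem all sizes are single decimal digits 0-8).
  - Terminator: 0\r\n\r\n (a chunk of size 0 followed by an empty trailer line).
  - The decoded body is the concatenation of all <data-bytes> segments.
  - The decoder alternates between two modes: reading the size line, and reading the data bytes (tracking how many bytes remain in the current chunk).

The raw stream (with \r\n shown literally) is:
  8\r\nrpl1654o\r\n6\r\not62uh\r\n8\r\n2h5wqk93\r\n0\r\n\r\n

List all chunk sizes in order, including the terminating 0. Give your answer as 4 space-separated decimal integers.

Chunk 1: stream[0..1]='8' size=0x8=8, data at stream[3..11]='rpl1654o' -> body[0..8], body so far='rpl1654o'
Chunk 2: stream[13..14]='6' size=0x6=6, data at stream[16..22]='ot62uh' -> body[8..14], body so far='rpl1654oot62uh'
Chunk 3: stream[24..25]='8' size=0x8=8, data at stream[27..35]='2h5wqk93' -> body[14..22], body so far='rpl1654oot62uh2h5wqk93'
Chunk 4: stream[37..38]='0' size=0 (terminator). Final body='rpl1654oot62uh2h5wqk93' (22 bytes)

Answer: 8 6 8 0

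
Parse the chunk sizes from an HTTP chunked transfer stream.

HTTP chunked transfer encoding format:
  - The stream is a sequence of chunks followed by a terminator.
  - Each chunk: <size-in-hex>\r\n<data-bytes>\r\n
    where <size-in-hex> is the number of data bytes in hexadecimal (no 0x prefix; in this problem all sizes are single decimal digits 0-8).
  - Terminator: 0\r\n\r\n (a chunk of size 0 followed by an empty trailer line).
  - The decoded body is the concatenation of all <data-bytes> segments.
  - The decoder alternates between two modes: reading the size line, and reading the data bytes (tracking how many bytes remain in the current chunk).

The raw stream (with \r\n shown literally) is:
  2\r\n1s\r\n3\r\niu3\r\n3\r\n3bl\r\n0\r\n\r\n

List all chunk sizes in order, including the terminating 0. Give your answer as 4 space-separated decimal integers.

Answer: 2 3 3 0

Derivation:
Chunk 1: stream[0..1]='2' size=0x2=2, data at stream[3..5]='1s' -> body[0..2], body so far='1s'
Chunk 2: stream[7..8]='3' size=0x3=3, data at stream[10..13]='iu3' -> body[2..5], body so far='1siu3'
Chunk 3: stream[15..16]='3' size=0x3=3, data at stream[18..21]='3bl' -> body[5..8], body so far='1siu33bl'
Chunk 4: stream[23..24]='0' size=0 (terminator). Final body='1siu33bl' (8 bytes)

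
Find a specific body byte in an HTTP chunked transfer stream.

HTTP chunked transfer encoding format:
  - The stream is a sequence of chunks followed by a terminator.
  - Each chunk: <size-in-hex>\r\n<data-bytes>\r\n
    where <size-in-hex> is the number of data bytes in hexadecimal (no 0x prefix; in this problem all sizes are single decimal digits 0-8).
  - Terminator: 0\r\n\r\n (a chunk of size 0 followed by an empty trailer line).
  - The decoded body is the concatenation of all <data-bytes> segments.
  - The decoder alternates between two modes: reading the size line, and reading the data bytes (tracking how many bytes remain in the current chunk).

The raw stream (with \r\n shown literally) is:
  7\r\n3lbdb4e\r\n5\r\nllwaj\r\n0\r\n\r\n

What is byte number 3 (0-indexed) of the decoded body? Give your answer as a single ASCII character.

Answer: d

Derivation:
Chunk 1: stream[0..1]='7' size=0x7=7, data at stream[3..10]='3lbdb4e' -> body[0..7], body so far='3lbdb4e'
Chunk 2: stream[12..13]='5' size=0x5=5, data at stream[15..20]='llwaj' -> body[7..12], body so far='3lbdb4ellwaj'
Chunk 3: stream[22..23]='0' size=0 (terminator). Final body='3lbdb4ellwaj' (12 bytes)
Body byte 3 = 'd'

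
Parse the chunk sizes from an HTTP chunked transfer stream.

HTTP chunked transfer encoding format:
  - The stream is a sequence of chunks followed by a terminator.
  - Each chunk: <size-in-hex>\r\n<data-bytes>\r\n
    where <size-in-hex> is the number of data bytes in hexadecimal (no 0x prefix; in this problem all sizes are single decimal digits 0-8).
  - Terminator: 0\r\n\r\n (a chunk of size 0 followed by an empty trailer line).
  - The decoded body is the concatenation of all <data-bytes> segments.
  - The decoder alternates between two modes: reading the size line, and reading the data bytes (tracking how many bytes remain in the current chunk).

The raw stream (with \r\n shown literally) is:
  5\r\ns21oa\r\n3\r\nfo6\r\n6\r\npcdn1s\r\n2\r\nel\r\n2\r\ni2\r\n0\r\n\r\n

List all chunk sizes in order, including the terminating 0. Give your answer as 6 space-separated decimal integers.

Answer: 5 3 6 2 2 0

Derivation:
Chunk 1: stream[0..1]='5' size=0x5=5, data at stream[3..8]='s21oa' -> body[0..5], body so far='s21oa'
Chunk 2: stream[10..11]='3' size=0x3=3, data at stream[13..16]='fo6' -> body[5..8], body so far='s21oafo6'
Chunk 3: stream[18..19]='6' size=0x6=6, data at stream[21..27]='pcdn1s' -> body[8..14], body so far='s21oafo6pcdn1s'
Chunk 4: stream[29..30]='2' size=0x2=2, data at stream[32..34]='el' -> body[14..16], body so far='s21oafo6pcdn1sel'
Chunk 5: stream[36..37]='2' size=0x2=2, data at stream[39..41]='i2' -> body[16..18], body so far='s21oafo6pcdn1seli2'
Chunk 6: stream[43..44]='0' size=0 (terminator). Final body='s21oafo6pcdn1seli2' (18 bytes)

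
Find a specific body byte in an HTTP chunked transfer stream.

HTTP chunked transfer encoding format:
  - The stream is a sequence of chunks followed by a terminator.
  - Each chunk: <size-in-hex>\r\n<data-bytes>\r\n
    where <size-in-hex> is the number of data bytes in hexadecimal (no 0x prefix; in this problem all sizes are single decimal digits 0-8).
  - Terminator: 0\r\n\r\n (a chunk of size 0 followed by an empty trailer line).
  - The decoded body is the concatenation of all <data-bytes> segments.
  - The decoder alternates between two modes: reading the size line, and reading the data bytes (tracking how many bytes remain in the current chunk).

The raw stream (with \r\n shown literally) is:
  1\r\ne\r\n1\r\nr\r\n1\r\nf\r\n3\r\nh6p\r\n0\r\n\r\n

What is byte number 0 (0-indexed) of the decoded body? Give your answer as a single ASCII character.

Answer: e

Derivation:
Chunk 1: stream[0..1]='1' size=0x1=1, data at stream[3..4]='e' -> body[0..1], body so far='e'
Chunk 2: stream[6..7]='1' size=0x1=1, data at stream[9..10]='r' -> body[1..2], body so far='er'
Chunk 3: stream[12..13]='1' size=0x1=1, data at stream[15..16]='f' -> body[2..3], body so far='erf'
Chunk 4: stream[18..19]='3' size=0x3=3, data at stream[21..24]='h6p' -> body[3..6], body so far='erfh6p'
Chunk 5: stream[26..27]='0' size=0 (terminator). Final body='erfh6p' (6 bytes)
Body byte 0 = 'e'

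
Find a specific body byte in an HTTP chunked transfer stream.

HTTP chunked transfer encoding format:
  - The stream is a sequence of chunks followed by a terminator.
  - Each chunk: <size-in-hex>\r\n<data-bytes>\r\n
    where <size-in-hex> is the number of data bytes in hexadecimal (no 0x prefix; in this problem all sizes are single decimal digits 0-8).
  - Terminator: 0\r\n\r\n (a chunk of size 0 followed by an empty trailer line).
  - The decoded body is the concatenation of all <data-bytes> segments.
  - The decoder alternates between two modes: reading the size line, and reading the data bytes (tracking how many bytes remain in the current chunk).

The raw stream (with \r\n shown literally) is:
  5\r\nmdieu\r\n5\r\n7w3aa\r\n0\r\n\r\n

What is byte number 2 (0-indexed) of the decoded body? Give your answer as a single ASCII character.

Chunk 1: stream[0..1]='5' size=0x5=5, data at stream[3..8]='mdieu' -> body[0..5], body so far='mdieu'
Chunk 2: stream[10..11]='5' size=0x5=5, data at stream[13..18]='7w3aa' -> body[5..10], body so far='mdieu7w3aa'
Chunk 3: stream[20..21]='0' size=0 (terminator). Final body='mdieu7w3aa' (10 bytes)
Body byte 2 = 'i'

Answer: i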